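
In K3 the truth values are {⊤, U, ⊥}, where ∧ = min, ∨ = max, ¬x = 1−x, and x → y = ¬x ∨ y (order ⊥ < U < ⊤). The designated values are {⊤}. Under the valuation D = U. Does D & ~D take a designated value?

~D = ~U = U
D & ~D = U & U = U
U ∉ {⊤}.

No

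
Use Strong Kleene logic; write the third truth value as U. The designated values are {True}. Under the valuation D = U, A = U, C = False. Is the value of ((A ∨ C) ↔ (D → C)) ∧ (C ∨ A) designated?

A ∨ C = U ∨ False = U
D → C = U → False = U  [¬U ∨ False]
(A ∨ C) ↔ (D → C) = U ↔ U = U
C ∨ A = False ∨ U = U
((A ∨ C) ↔ (D → C)) ∧ (C ∨ A) = U ∧ U = U
U ∉ {True}.

No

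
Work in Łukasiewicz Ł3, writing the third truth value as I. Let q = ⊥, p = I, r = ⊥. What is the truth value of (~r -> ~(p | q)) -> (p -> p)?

~r = ~⊥ = ⊤
p | q = I | ⊥ = I
~(p | q) = ~I = I
~r -> ~(p | q) = ⊤ -> I = I
p -> p = I -> I = ⊤
(~r -> ~(p | q)) -> (p -> p) = I -> ⊤ = ⊤

⊤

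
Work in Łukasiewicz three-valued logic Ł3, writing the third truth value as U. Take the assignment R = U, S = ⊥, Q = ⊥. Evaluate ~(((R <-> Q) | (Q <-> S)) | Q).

R <-> Q = U <-> ⊥ = U
Q <-> S = ⊥ <-> ⊥ = ⊤
(R <-> Q) | (Q <-> S) = U | ⊤ = ⊤
((R <-> Q) | (Q <-> S)) | Q = ⊤ | ⊥ = ⊤
~(((R <-> Q) | (Q <-> S)) | Q) = ~⊤ = ⊥

⊥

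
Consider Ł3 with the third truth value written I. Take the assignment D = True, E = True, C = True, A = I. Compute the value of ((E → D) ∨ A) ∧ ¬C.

E → D = True → True = True
(E → D) ∨ A = True ∨ I = True
¬C = ¬True = False
((E → D) ∨ A) ∧ ¬C = True ∧ False = False

False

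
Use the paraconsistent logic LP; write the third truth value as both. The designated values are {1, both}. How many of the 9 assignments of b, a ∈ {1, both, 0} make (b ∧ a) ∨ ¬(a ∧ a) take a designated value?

Of the 9 assignments, 8 give a value in {1, both}.

8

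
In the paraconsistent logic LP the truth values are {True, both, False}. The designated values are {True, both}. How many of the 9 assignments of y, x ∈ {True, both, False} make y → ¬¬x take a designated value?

8

Of the 9 assignments, 8 give a value in {True, both}.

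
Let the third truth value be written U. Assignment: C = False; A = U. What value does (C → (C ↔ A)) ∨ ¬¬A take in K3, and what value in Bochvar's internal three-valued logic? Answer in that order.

True; U

In K3: C ↔ A = False ↔ U = U
C → (C ↔ A) = False → U = True
¬A = ¬U = U
¬¬A = ¬U = U
(C → (C ↔ A)) ∨ ¬¬A = True ∨ U = True
In Bochvar's internal three-valued logic: C ↔ A = False ↔ U = U
C → (C ↔ A) = False → U = U
¬A = ¬U = U
¬¬A = ¬U = U
(C → (C ↔ A)) ∨ ¬¬A = U ∨ U = U
They differ because K3 and Bochvar's internal three-valued logic treat U differently under the binary connectives.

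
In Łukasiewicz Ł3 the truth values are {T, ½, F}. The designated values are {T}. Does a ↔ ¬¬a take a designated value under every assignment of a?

Every assignment of a over {T, ½, F} gives a value in {T}.
In particular, with a=½: a ↔ ¬¬a = T.

Yes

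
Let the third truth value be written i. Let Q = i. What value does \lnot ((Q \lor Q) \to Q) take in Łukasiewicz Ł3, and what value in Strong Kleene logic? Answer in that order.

⊥; i

In Łukasiewicz Ł3: Q \lor Q = i \lor i = i
(Q \lor Q) \to Q = i \to i = ⊤
\lnot ((Q \lor Q) \to Q) = \lnot ⊤ = ⊥
In Strong Kleene logic: Q \lor Q = i \lor i = i
(Q \lor Q) \to Q = i \to i = i  [\lnot i \lor i]
\lnot ((Q \lor Q) \to Q) = \lnot i = i
They differ because Łukasiewicz Ł3 and Strong Kleene logic treat i differently under implication.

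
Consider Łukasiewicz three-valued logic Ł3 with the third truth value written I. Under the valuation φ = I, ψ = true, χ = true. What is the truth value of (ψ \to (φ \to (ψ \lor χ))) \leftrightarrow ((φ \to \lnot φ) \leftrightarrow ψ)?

ψ \lor χ = true \lor true = true
φ \to (ψ \lor χ) = I \to true = true
ψ \to (φ \to (ψ \lor χ)) = true \to true = true
\lnot φ = \lnot I = I
φ \to \lnot φ = I \to I = true
(φ \to \lnot φ) \leftrightarrow ψ = true \leftrightarrow true = true
(ψ \to (φ \to (ψ \lor χ))) \leftrightarrow ((φ \to \lnot φ) \leftrightarrow ψ) = true \leftrightarrow true = true

true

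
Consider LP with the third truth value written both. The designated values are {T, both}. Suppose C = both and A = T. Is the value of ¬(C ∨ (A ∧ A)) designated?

A ∧ A = T ∧ T = T
C ∨ (A ∧ A) = both ∨ T = T
¬(C ∨ (A ∧ A)) = ¬T = F
F ∉ {T, both}.

No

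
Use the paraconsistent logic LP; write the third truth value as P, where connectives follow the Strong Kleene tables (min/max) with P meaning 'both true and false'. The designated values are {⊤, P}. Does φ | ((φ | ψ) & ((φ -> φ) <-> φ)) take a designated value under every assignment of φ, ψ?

Countermodel: φ=⊥, ψ=⊤ gives ⊥, which is not designated.

No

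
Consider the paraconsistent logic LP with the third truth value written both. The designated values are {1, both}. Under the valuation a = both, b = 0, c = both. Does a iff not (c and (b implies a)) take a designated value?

b implies a = 0 implies both = 1
c and (b implies a) = both and 1 = both
not (c and (b implies a)) = not both = both
a iff not (c and (b implies a)) = both iff both = both
both ∈ {1, both}.

Yes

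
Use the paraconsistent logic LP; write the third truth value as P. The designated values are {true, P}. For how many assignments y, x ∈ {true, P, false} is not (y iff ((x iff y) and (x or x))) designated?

6

Of the 9 assignments, 6 give a value in {true, P}.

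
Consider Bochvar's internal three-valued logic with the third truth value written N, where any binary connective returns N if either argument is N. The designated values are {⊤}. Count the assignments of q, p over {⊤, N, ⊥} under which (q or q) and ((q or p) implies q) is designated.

2

Designated under: (q=⊤, p=⊤); (q=⊤, p=⊥).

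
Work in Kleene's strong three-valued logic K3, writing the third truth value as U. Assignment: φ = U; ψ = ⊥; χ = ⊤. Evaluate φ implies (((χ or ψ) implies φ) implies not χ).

U

χ or ψ = ⊤ or ⊥ = ⊤
(χ or ψ) implies φ = ⊤ implies U = U  [not ⊤ or U]
not χ = not ⊤ = ⊥
((χ or ψ) implies φ) implies not χ = U implies ⊥ = U
φ implies (((χ or ψ) implies φ) implies not χ) = U implies U = U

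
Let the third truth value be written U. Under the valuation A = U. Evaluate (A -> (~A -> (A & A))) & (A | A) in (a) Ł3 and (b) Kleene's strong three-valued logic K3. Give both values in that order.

U; U

In Ł3: ~A = ~U = U
A & A = U & U = U
~A -> (A & A) = U -> U = ⊤  [min(1, 1−½+½)]
A -> (~A -> (A & A)) = U -> ⊤ = ⊤
A | A = U | U = U
(A -> (~A -> (A & A))) & (A | A) = ⊤ & U = U
In Kleene's strong three-valued logic K3: ~A = ~U = U
A & A = U & U = U
~A -> (A & A) = U -> U = U  [~U | U]
A -> (~A -> (A & A)) = U -> U = U
A | A = U | U = U
(A -> (~A -> (A & A))) & (A | A) = U & U = U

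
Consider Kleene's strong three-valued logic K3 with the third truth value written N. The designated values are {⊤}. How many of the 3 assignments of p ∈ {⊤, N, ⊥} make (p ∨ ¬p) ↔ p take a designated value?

p=⊤: ⊤ ✓
p=N: N ·
p=⊥: ⊥ ·

1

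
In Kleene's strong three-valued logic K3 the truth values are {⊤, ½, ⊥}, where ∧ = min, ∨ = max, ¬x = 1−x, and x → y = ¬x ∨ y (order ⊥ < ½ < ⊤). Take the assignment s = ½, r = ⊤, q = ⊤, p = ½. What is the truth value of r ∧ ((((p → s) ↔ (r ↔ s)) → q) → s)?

p → s = ½ → ½ = ½  [¬½ ∨ ½]
r ↔ s = ⊤ ↔ ½ = ½
(p → s) ↔ (r ↔ s) = ½ ↔ ½ = ½
((p → s) ↔ (r ↔ s)) → q = ½ → ⊤ = ⊤
(((p → s) ↔ (r ↔ s)) → q) → s = ⊤ → ½ = ½
r ∧ ((((p → s) ↔ (r ↔ s)) → q) → s) = ⊤ ∧ ½ = ½

½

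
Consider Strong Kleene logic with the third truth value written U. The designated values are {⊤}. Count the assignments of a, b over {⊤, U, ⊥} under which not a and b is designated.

1

Designated under: (a=⊥, b=⊤).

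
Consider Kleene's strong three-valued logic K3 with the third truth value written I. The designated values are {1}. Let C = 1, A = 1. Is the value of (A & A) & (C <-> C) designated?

Yes

A & A = 1 & 1 = 1
C <-> C = 1 <-> 1 = 1
(A & A) & (C <-> C) = 1 & 1 = 1
1 ∈ {1}.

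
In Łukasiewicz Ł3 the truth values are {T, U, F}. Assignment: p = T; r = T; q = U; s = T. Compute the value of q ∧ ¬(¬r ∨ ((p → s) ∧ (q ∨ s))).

¬r = ¬T = F
p → s = T → T = T
q ∨ s = U ∨ T = T
(p → s) ∧ (q ∨ s) = T ∧ T = T
¬r ∨ ((p → s) ∧ (q ∨ s)) = F ∨ T = T
¬(¬r ∨ ((p → s) ∧ (q ∨ s))) = ¬T = F
q ∧ ¬(¬r ∨ ((p → s) ∧ (q ∨ s))) = U ∧ F = F

F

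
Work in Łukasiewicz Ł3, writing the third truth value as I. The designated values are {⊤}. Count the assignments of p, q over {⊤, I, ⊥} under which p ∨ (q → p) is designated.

6

Of the 9 assignments, 6 give a value in {⊤}.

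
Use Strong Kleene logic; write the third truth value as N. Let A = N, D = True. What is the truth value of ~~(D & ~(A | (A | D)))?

A | D = N | True = True
A | (A | D) = N | True = True
~(A | (A | D)) = ~True = False
D & ~(A | (A | D)) = True & False = False
~(D & ~(A | (A | D))) = ~False = True
~~(D & ~(A | (A | D))) = ~True = False

False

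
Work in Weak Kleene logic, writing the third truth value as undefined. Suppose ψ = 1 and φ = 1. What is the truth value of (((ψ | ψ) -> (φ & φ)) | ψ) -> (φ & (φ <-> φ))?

ψ | ψ = 1 | 1 = 1
φ & φ = 1 & 1 = 1
(ψ | ψ) -> (φ & φ) = 1 -> 1 = 1
((ψ | ψ) -> (φ & φ)) | ψ = 1 | 1 = 1
φ <-> φ = 1 <-> 1 = 1
φ & (φ <-> φ) = 1 & 1 = 1
(((ψ | ψ) -> (φ & φ)) | ψ) -> (φ & (φ <-> φ)) = 1 -> 1 = 1

1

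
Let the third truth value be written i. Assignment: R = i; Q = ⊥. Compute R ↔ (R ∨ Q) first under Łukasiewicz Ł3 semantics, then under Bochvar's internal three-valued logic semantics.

In Łukasiewicz Ł3: R ∨ Q = i ∨ ⊥ = i
R ↔ (R ∨ Q) = i ↔ i = ⊤
In Bochvar's internal three-valued logic: R ∨ Q = i ∨ ⊥ = i
R ↔ (R ∨ Q) = i ↔ i = i
They differ because Łukasiewicz Ł3 and Bochvar's internal three-valued logic treat i differently under the binary connectives.

⊤; i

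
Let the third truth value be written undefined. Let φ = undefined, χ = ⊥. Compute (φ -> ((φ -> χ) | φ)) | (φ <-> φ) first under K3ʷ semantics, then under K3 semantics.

In K3ʷ: φ -> χ = undefined -> ⊥ = undefined  [any arg is the third value ⇒ result is the third value]
(φ -> χ) | φ = undefined | undefined = undefined
φ -> ((φ -> χ) | φ) = undefined -> undefined = undefined
φ <-> φ = undefined <-> undefined = undefined
(φ -> ((φ -> χ) | φ)) | (φ <-> φ) = undefined | undefined = undefined
In K3: φ -> χ = undefined -> ⊥ = undefined
(φ -> χ) | φ = undefined | undefined = undefined
φ -> ((φ -> χ) | φ) = undefined -> undefined = undefined
φ <-> φ = undefined <-> undefined = undefined
(φ -> ((φ -> χ) | φ)) | (φ <-> φ) = undefined | undefined = undefined

undefined; undefined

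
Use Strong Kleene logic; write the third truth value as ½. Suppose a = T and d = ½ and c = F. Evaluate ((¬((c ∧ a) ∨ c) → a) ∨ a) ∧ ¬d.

½

c ∧ a = F ∧ T = F
(c ∧ a) ∨ c = F ∨ F = F
¬((c ∧ a) ∨ c) = ¬F = T
¬((c ∧ a) ∨ c) → a = T → T = T
(¬((c ∧ a) ∨ c) → a) ∨ a = T ∨ T = T
¬d = ¬½ = ½
((¬((c ∧ a) ∨ c) → a) ∨ a) ∧ ¬d = T ∧ ½ = ½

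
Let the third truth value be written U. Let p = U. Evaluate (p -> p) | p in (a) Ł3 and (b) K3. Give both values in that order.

true; U

In Ł3: p -> p = U -> U = true  [min(1, 1−½+½)]
(p -> p) | p = true | U = true
In K3: p -> p = U -> U = U  [~U | U]
(p -> p) | p = U | U = U
They differ because Ł3 and K3 treat U differently under implication.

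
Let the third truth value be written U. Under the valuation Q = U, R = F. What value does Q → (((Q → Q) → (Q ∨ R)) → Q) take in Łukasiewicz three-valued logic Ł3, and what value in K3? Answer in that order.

In Łukasiewicz three-valued logic Ł3: Q → Q = U → U = T  [min(1, 1−½+½)]
Q ∨ R = U ∨ F = U
(Q → Q) → (Q ∨ R) = T → U = U
((Q → Q) → (Q ∨ R)) → Q = U → U = T
Q → (((Q → Q) → (Q ∨ R)) → Q) = U → T = T
In K3: Q → Q = U → U = U  [¬U ∨ U]
Q ∨ R = U ∨ F = U
(Q → Q) → (Q ∨ R) = U → U = U
((Q → Q) → (Q ∨ R)) → Q = U → U = U
Q → (((Q → Q) → (Q ∨ R)) → Q) = U → U = U
They differ because Łukasiewicz three-valued logic Ł3 and K3 treat U differently under implication.

T; U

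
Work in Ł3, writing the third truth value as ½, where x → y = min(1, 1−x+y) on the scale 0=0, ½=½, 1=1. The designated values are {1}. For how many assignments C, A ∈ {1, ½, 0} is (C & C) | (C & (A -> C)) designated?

Designated under: (C=1, A=1); (C=1, A=½); (C=1, A=0).

3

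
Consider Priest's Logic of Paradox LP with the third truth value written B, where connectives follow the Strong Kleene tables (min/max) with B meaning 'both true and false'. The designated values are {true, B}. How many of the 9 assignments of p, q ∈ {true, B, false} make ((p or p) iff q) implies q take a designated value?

8

Of the 9 assignments, 8 give a value in {true, B}.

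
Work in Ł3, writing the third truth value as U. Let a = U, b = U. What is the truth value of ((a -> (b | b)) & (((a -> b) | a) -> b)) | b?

b | b = U | U = U
a -> (b | b) = U -> U = ⊤  [min(1, 1−½+½)]
a -> b = U -> U = ⊤
(a -> b) | a = ⊤ | U = ⊤
((a -> b) | a) -> b = ⊤ -> U = U
(a -> (b | b)) & (((a -> b) | a) -> b) = ⊤ & U = U
((a -> (b | b)) & (((a -> b) | a) -> b)) | b = U | U = U

U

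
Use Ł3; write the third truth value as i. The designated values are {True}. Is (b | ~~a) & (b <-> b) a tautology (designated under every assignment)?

Countermodel: b=i, a=i gives i, which is not designated.

No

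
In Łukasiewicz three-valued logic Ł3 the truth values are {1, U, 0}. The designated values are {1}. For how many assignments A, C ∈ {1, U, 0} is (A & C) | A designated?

3

Designated under: (A=1, C=1); (A=1, C=U); (A=1, C=0).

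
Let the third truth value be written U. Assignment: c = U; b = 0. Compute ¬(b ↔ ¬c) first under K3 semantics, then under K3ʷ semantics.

U; U

In K3: ¬c = ¬U = U
b ↔ ¬c = 0 ↔ U = U
¬(b ↔ ¬c) = ¬U = U
In K3ʷ: ¬c = ¬U = U
b ↔ ¬c = 0 ↔ U = U
¬(b ↔ ¬c) = ¬U = U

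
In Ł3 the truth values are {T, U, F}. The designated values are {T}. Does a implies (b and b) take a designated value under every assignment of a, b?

Countermodel: a=T, b=U gives U, which is not designated.

No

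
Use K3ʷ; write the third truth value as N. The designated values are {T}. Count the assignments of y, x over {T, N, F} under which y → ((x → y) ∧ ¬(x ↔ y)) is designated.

Designated under: (y=T, x=F); (y=F, x=T); (y=F, x=F).

3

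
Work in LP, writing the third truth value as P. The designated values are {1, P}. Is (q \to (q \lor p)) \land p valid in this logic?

Countermodel: q=1, p=0 gives 0, which is not designated.

No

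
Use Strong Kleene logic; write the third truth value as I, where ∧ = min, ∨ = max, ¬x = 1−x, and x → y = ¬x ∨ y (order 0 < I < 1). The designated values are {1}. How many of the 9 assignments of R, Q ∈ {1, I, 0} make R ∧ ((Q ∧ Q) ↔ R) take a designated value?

Designated under: (R=1, Q=1).

1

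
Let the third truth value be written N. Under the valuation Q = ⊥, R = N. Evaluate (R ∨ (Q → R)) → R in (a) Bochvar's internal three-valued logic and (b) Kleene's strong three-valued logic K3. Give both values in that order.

In Bochvar's internal three-valued logic: Q → R = ⊥ → N = N  [any arg is the third value ⇒ result is the third value]
R ∨ (Q → R) = N ∨ N = N
(R ∨ (Q → R)) → R = N → N = N
In Kleene's strong three-valued logic K3: Q → R = ⊥ → N = ⊤  [¬⊥ ∨ N]
R ∨ (Q → R) = N ∨ ⊤ = ⊤
(R ∨ (Q → R)) → R = ⊤ → N = N

N; N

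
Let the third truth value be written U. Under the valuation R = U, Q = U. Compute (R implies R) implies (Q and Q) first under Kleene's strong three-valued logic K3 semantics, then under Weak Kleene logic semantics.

In Kleene's strong three-valued logic K3: R implies R = U implies U = U
Q and Q = U and U = U
(R implies R) implies (Q and Q) = U implies U = U
In Weak Kleene logic: R implies R = U implies U = U  [any arg is the third value ⇒ result is the third value]
Q and Q = U and U = U
(R implies R) implies (Q and Q) = U implies U = U

U; U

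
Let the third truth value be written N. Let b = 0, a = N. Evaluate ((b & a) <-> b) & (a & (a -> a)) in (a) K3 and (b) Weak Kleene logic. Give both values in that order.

N; N

In K3: b & a = 0 & N = 0
(b & a) <-> b = 0 <-> 0 = 1
a -> a = N -> N = N
a & (a -> a) = N & N = N
((b & a) <-> b) & (a & (a -> a)) = 1 & N = N
In Weak Kleene logic: b & a = 0 & N = N
(b & a) <-> b = N <-> 0 = N
a -> a = N -> N = N  [any arg is the third value ⇒ result is the third value]
a & (a -> a) = N & N = N
((b & a) <-> b) & (a & (a -> a)) = N & N = N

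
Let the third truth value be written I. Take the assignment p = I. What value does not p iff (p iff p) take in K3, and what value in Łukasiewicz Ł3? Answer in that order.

In K3: not p = not I = I
p iff p = I iff I = I
not p iff (p iff p) = I iff I = I
In Łukasiewicz Ł3: not p = not I = I
p iff p = I iff I = T  [1 − |½−½|]
not p iff (p iff p) = I iff T = I

I; I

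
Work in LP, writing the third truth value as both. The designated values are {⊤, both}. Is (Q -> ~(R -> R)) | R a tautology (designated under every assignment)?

No

Countermodel: Q=⊤, R=⊥ gives ⊥, which is not designated.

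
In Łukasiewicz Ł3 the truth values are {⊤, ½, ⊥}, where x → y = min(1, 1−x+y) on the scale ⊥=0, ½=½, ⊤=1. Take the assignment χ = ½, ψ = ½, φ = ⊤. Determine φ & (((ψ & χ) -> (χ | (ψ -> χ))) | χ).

⊤

ψ & χ = ½ & ½ = ½
ψ -> χ = ½ -> ½ = ⊤  [min(1, 1−½+½)]
χ | (ψ -> χ) = ½ | ⊤ = ⊤
(ψ & χ) -> (χ | (ψ -> χ)) = ½ -> ⊤ = ⊤
((ψ & χ) -> (χ | (ψ -> χ))) | χ = ⊤ | ½ = ⊤
φ & (((ψ & χ) -> (χ | (ψ -> χ))) | χ) = ⊤ & ⊤ = ⊤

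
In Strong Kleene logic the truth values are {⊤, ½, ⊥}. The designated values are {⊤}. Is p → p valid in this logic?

Countermodel: p=½ gives ½, which is not designated.

No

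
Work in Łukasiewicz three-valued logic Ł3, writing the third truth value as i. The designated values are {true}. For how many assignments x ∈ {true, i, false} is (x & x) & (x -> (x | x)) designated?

1

x=true: true ✓
x=i: i ·
x=false: false ·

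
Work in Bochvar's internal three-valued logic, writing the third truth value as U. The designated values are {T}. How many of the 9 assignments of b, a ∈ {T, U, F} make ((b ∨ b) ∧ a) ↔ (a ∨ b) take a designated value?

Designated under: (b=T, a=T); (b=F, a=F).

2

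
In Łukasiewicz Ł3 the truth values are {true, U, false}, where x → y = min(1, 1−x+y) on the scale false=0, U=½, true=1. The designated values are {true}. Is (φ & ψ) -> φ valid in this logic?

Yes

Every assignment of φ, ψ over {true, U, false} gives a value in {true}.
In particular, with φ=U, ψ=U: (φ & ψ) -> φ = true.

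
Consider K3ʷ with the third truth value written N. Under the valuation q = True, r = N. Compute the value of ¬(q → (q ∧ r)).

q ∧ r = True ∧ N = N
q → (q ∧ r) = True → N = N  [any arg is the third value ⇒ result is the third value]
¬(q → (q ∧ r)) = ¬N = N

N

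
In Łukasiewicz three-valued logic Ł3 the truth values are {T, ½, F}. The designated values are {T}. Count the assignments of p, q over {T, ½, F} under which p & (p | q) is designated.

3

Designated under: (p=T, q=T); (p=T, q=½); (p=T, q=F).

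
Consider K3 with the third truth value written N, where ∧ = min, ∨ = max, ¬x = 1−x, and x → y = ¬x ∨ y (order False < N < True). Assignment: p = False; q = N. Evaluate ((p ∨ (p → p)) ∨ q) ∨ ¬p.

p → p = False → False = True
p ∨ (p → p) = False ∨ True = True
(p ∨ (p → p)) ∨ q = True ∨ N = True
¬p = ¬False = True
((p ∨ (p → p)) ∨ q) ∨ ¬p = True ∨ True = True

True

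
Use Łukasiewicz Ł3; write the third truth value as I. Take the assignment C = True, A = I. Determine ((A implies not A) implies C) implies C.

True

not A = not I = I
A implies not A = I implies I = True  [min(1, 1−½+½)]
(A implies not A) implies C = True implies True = True
((A implies not A) implies C) implies C = True implies True = True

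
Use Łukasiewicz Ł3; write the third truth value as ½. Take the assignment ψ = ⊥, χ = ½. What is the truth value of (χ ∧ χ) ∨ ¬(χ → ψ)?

χ ∧ χ = ½ ∧ ½ = ½
χ → ψ = ½ → ⊥ = ½  [min(1, 1−½+0)]
¬(χ → ψ) = ¬½ = ½
(χ ∧ χ) ∨ ¬(χ → ψ) = ½ ∨ ½ = ½

½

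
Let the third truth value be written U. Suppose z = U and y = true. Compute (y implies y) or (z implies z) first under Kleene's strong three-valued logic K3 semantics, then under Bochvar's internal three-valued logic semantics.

In Kleene's strong three-valued logic K3: y implies y = true implies true = true
z implies z = U implies U = U  [not U or U]
(y implies y) or (z implies z) = true or U = true
In Bochvar's internal three-valued logic: y implies y = true implies true = true
z implies z = U implies U = U
(y implies y) or (z implies z) = true or U = U
They differ because Kleene's strong three-valued logic K3 and Bochvar's internal three-valued logic treat U differently under the binary connectives.

true; U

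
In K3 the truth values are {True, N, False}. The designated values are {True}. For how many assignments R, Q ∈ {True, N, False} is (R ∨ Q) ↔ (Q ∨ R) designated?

Of the 9 assignments, 6 give a value in {True}.

6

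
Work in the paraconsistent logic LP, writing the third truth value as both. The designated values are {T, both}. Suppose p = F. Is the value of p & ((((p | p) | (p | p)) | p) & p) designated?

p | p = F | F = F
p | p = F | F = F
(p | p) | (p | p) = F | F = F
((p | p) | (p | p)) | p = F | F = F
(((p | p) | (p | p)) | p) & p = F & F = F
p & ((((p | p) | (p | p)) | p) & p) = F & F = F
F ∉ {T, both}.

No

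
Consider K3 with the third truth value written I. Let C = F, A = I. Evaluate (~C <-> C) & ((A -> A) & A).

F

~C = ~F = T
~C <-> C = T <-> F = F
A -> A = I -> I = I  [~I | I]
(A -> A) & A = I & I = I
(~C <-> C) & ((A -> A) & A) = F & I = F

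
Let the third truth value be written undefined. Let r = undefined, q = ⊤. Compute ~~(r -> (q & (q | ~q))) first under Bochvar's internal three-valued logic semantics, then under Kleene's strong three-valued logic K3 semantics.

undefined; ⊤

In Bochvar's internal three-valued logic: ~q = ~⊤ = ⊥
q | ~q = ⊤ | ⊥ = ⊤
q & (q | ~q) = ⊤ & ⊤ = ⊤
r -> (q & (q | ~q)) = undefined -> ⊤ = undefined  [any arg is the third value ⇒ result is the third value]
~(r -> (q & (q | ~q))) = ~undefined = undefined
~~(r -> (q & (q | ~q))) = ~undefined = undefined
In Kleene's strong three-valued logic K3: ~q = ~⊤ = ⊥
q | ~q = ⊤ | ⊥ = ⊤
q & (q | ~q) = ⊤ & ⊤ = ⊤
r -> (q & (q | ~q)) = undefined -> ⊤ = ⊤
~(r -> (q & (q | ~q))) = ~⊤ = ⊥
~~(r -> (q & (q | ~q))) = ~⊥ = ⊤
They differ because Bochvar's internal three-valued logic and Kleene's strong three-valued logic K3 treat undefined differently under the binary connectives.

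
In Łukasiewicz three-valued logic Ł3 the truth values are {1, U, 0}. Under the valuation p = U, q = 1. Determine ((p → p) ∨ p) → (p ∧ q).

p → p = U → U = 1
(p → p) ∨ p = 1 ∨ U = 1
p ∧ q = U ∧ 1 = U
((p → p) ∨ p) → (p ∧ q) = 1 → U = U

U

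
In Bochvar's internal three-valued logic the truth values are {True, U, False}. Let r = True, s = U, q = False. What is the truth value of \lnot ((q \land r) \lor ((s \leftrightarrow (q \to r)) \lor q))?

q \land r = False \land True = False
q \to r = False \to True = True
s \leftrightarrow (q \to r) = U \leftrightarrow True = U
(s \leftrightarrow (q \to r)) \lor q = U \lor False = U
(q \land r) \lor ((s \leftrightarrow (q \to r)) \lor q) = False \lor U = U
\lnot ((q \land r) \lor ((s \leftrightarrow (q \to r)) \lor q)) = \lnot U = U

U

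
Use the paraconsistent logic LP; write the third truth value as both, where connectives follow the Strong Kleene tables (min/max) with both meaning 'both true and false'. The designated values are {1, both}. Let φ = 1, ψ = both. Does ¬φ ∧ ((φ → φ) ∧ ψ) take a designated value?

¬φ = ¬1 = 0
φ → φ = 1 → 1 = 1
(φ → φ) ∧ ψ = 1 ∧ both = both
¬φ ∧ ((φ → φ) ∧ ψ) = 0 ∧ both = 0
0 ∉ {1, both}.

No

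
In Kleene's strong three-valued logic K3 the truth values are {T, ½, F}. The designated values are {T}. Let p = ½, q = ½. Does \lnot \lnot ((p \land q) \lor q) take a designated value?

p \land q = ½ \land ½ = ½
(p \land q) \lor q = ½ \lor ½ = ½
\lnot ((p \land q) \lor q) = \lnot ½ = ½
\lnot \lnot ((p \land q) \lor q) = \lnot ½ = ½
½ ∉ {T}.

No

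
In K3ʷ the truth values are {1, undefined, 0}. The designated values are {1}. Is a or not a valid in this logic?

Countermodel: a=undefined gives undefined, which is not designated.

No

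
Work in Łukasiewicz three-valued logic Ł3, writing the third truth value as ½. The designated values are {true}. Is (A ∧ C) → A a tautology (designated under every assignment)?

Every assignment of A, C over {true, ½, false} gives a value in {true}.
In particular, with A=½, C=½: (A ∧ C) → A = true.

Yes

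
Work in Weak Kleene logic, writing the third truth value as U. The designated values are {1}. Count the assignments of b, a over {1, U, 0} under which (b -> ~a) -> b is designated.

Designated under: (b=1, a=1); (b=1, a=0).

2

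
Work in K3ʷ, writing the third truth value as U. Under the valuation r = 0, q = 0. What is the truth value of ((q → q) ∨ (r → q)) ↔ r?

q → q = 0 → 0 = 1
r → q = 0 → 0 = 1
(q → q) ∨ (r → q) = 1 ∨ 1 = 1
((q → q) ∨ (r → q)) ↔ r = 1 ↔ 0 = 0

0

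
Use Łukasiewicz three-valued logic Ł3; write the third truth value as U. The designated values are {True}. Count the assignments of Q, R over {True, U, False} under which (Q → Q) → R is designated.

Designated under: (Q=True, R=True); (Q=U, R=True); (Q=False, R=True).

3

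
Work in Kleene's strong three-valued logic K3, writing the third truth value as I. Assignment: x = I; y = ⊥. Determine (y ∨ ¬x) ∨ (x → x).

I

¬x = ¬I = I
y ∨ ¬x = ⊥ ∨ I = I
x → x = I → I = I
(y ∨ ¬x) ∨ (x → x) = I ∨ I = I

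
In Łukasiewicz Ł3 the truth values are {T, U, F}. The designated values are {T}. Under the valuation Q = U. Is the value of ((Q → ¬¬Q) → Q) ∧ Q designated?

No

¬Q = ¬U = U
¬¬Q = ¬U = U
Q → ¬¬Q = U → U = T  [min(1, 1−½+½)]
(Q → ¬¬Q) → Q = T → U = U
((Q → ¬¬Q) → Q) ∧ Q = U ∧ U = U
U ∉ {T}.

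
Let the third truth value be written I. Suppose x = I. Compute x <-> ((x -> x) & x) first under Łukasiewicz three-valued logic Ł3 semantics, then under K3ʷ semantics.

True; I

In Łukasiewicz three-valued logic Ł3: x -> x = I -> I = True  [min(1, 1−½+½)]
(x -> x) & x = True & I = I
x <-> ((x -> x) & x) = I <-> I = True
In K3ʷ: x -> x = I -> I = I  [any arg is the third value ⇒ result is the third value]
(x -> x) & x = I & I = I
x <-> ((x -> x) & x) = I <-> I = I
They differ because Łukasiewicz three-valued logic Ł3 and K3ʷ treat I differently under the binary connectives.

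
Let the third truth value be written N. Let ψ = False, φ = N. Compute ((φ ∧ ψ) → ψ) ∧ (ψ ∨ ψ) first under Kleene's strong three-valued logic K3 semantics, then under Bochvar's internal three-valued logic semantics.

In Kleene's strong three-valued logic K3: φ ∧ ψ = N ∧ False = False
(φ ∧ ψ) → ψ = False → False = True
ψ ∨ ψ = False ∨ False = False
((φ ∧ ψ) → ψ) ∧ (ψ ∨ ψ) = True ∧ False = False
In Bochvar's internal three-valued logic: φ ∧ ψ = N ∧ False = N
(φ ∧ ψ) → ψ = N → False = N
ψ ∨ ψ = False ∨ False = False
((φ ∧ ψ) → ψ) ∧ (ψ ∨ ψ) = N ∧ False = N
They differ because Kleene's strong three-valued logic K3 and Bochvar's internal three-valued logic treat N differently under the binary connectives.

False; N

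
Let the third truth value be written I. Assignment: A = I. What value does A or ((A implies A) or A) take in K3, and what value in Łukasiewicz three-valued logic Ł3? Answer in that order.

In K3: A implies A = I implies I = I  [not I or I]
(A implies A) or A = I or I = I
A or ((A implies A) or A) = I or I = I
In Łukasiewicz three-valued logic Ł3: A implies A = I implies I = 1
(A implies A) or A = 1 or I = 1
A or ((A implies A) or A) = I or 1 = 1
They differ because K3 and Łukasiewicz three-valued logic Ł3 treat I differently under implication.

I; 1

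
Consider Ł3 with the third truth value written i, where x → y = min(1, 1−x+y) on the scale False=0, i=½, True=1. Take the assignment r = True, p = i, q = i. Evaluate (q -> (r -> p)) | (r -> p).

r -> p = True -> i = i  [min(1, 1−1+½)]
q -> (r -> p) = i -> i = True
r -> p = True -> i = i
(q -> (r -> p)) | (r -> p) = True | i = True

True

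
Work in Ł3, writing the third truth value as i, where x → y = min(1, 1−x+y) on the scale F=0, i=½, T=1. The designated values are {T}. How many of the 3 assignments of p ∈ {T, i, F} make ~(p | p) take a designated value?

1

p=T: F ·
p=i: i ·
p=F: T ✓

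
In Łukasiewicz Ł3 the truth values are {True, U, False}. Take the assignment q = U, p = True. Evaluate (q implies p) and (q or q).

q implies p = U implies True = True  [min(1, 1−½+1)]
q or q = U or U = U
(q implies p) and (q or q) = True and U = U

U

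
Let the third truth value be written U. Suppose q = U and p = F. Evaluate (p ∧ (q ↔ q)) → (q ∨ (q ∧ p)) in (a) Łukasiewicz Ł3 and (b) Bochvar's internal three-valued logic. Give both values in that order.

In Łukasiewicz Ł3: q ↔ q = U ↔ U = T  [1 − |½−½|]
p ∧ (q ↔ q) = F ∧ T = F
q ∧ p = U ∧ F = F
q ∨ (q ∧ p) = U ∨ F = U
(p ∧ (q ↔ q)) → (q ∨ (q ∧ p)) = F → U = T
In Bochvar's internal three-valued logic: q ↔ q = U ↔ U = U
p ∧ (q ↔ q) = F ∧ U = U
q ∧ p = U ∧ F = U
q ∨ (q ∧ p) = U ∨ U = U
(p ∧ (q ↔ q)) → (q ∨ (q ∧ p)) = U → U = U  [any arg is the third value ⇒ result is the third value]
They differ because Łukasiewicz Ł3 and Bochvar's internal three-valued logic treat U differently under the binary connectives.

T; U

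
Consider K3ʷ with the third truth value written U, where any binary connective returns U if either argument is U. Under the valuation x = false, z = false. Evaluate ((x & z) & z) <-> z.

x & z = false & false = false
(x & z) & z = false & false = false
((x & z) & z) <-> z = false <-> false = true

true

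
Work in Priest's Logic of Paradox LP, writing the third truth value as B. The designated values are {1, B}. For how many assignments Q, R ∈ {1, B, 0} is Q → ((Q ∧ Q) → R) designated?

8

Of the 9 assignments, 8 give a value in {1, B}.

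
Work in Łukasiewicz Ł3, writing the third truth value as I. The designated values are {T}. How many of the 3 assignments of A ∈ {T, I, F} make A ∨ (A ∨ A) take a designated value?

1

A=T: T ✓
A=I: I ·
A=F: F ·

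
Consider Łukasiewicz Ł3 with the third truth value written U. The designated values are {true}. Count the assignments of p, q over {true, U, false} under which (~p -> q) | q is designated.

Of the 9 assignments, 6 give a value in {true}.

6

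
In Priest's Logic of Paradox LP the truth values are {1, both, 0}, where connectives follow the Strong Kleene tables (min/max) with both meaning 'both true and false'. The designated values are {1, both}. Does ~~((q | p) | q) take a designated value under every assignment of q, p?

Countermodel: q=0, p=0 gives 0, which is not designated.

No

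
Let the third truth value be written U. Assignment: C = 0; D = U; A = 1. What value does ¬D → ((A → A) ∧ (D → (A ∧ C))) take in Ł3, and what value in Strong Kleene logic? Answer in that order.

1; U

In Ł3: ¬D = ¬U = U
A → A = 1 → 1 = 1
A ∧ C = 1 ∧ 0 = 0
D → (A ∧ C) = U → 0 = U
(A → A) ∧ (D → (A ∧ C)) = 1 ∧ U = U
¬D → ((A → A) ∧ (D → (A ∧ C))) = U → U = 1
In Strong Kleene logic: ¬D = ¬U = U
A → A = 1 → 1 = 1
A ∧ C = 1 ∧ 0 = 0
D → (A ∧ C) = U → 0 = U
(A → A) ∧ (D → (A ∧ C)) = 1 ∧ U = U
¬D → ((A → A) ∧ (D → (A ∧ C))) = U → U = U
They differ because Ł3 and Strong Kleene logic treat U differently under implication.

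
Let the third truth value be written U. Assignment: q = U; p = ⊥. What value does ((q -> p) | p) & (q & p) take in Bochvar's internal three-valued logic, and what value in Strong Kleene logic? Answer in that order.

In Bochvar's internal three-valued logic: q -> p = U -> ⊥ = U  [any arg is the third value ⇒ result is the third value]
(q -> p) | p = U | ⊥ = U
q & p = U & ⊥ = U
((q -> p) | p) & (q & p) = U & U = U
In Strong Kleene logic: q -> p = U -> ⊥ = U  [~U | ⊥]
(q -> p) | p = U | ⊥ = U
q & p = U & ⊥ = ⊥
((q -> p) | p) & (q & p) = U & ⊥ = ⊥
They differ because Bochvar's internal three-valued logic and Strong Kleene logic treat U differently under the binary connectives.

U; ⊥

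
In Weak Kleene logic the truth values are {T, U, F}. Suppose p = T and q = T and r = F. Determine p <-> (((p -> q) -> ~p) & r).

F

p -> q = T -> T = T
~p = ~T = F
(p -> q) -> ~p = T -> F = F
((p -> q) -> ~p) & r = F & F = F
p <-> (((p -> q) -> ~p) & r) = T <-> F = F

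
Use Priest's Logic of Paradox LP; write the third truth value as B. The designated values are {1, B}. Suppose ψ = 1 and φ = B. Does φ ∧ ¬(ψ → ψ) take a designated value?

ψ → ψ = 1 → 1 = 1
¬(ψ → ψ) = ¬1 = 0
φ ∧ ¬(ψ → ψ) = B ∧ 0 = 0
0 ∉ {1, B}.

No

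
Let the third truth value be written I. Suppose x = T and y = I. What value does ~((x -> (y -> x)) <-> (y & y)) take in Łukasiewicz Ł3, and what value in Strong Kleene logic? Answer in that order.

I; I

In Łukasiewicz Ł3: y -> x = I -> T = T
x -> (y -> x) = T -> T = T
y & y = I & I = I
(x -> (y -> x)) <-> (y & y) = T <-> I = I
~((x -> (y -> x)) <-> (y & y)) = ~I = I
In Strong Kleene logic: y -> x = I -> T = T  [~I | T]
x -> (y -> x) = T -> T = T
y & y = I & I = I
(x -> (y -> x)) <-> (y & y) = T <-> I = I
~((x -> (y -> x)) <-> (y & y)) = ~I = I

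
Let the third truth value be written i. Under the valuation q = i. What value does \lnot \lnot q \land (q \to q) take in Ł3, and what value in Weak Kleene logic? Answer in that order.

In Ł3: \lnot q = \lnot i = i
\lnot \lnot q = \lnot i = i
q \to q = i \to i = ⊤
\lnot \lnot q \land (q \to q) = i \land ⊤ = i
In Weak Kleene logic: \lnot q = \lnot i = i
\lnot \lnot q = \lnot i = i
q \to q = i \to i = i  [any arg is the third value ⇒ result is the third value]
\lnot \lnot q \land (q \to q) = i \land i = i

i; i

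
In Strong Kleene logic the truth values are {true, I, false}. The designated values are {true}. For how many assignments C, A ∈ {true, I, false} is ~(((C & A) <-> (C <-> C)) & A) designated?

5

Of the 9 assignments, 5 give a value in {true}.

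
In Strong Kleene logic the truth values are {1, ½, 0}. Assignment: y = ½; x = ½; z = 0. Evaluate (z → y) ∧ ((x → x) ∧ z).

z → y = 0 → ½ = 1  [¬0 ∨ ½]
x → x = ½ → ½ = ½
(x → x) ∧ z = ½ ∧ 0 = 0
(z → y) ∧ ((x → x) ∧ z) = 1 ∧ 0 = 0

0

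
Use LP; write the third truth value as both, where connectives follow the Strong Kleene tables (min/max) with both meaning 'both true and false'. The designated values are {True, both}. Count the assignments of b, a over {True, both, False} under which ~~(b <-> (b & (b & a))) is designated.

Of the 9 assignments, 8 give a value in {True, both}.

8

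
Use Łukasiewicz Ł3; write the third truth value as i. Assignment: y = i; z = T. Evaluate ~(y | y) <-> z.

i

y | y = i | i = i
~(y | y) = ~i = i
~(y | y) <-> z = i <-> T = i  [1 − |½−1|]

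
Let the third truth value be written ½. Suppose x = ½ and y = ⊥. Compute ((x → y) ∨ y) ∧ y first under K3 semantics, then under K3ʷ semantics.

In K3: x → y = ½ → ⊥ = ½  [¬½ ∨ ⊥]
(x → y) ∨ y = ½ ∨ ⊥ = ½
((x → y) ∨ y) ∧ y = ½ ∧ ⊥ = ⊥
In K3ʷ: x → y = ½ → ⊥ = ½  [any arg is the third value ⇒ result is the third value]
(x → y) ∨ y = ½ ∨ ⊥ = ½
((x → y) ∨ y) ∧ y = ½ ∧ ⊥ = ½
They differ because K3 and K3ʷ treat ½ differently under the binary connectives.

⊥; ½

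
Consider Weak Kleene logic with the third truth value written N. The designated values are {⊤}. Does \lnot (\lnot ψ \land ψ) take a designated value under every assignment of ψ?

Countermodel: ψ=N gives N, which is not designated.

No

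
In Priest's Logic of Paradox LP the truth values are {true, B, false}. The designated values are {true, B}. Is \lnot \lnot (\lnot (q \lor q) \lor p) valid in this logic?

Countermodel: q=true, p=false gives false, which is not designated.

No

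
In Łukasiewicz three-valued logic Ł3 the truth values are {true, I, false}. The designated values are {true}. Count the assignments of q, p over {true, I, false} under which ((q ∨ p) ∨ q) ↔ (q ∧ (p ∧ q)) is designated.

Designated under: (q=true, p=true); (q=I, p=I); (q=false, p=false).

3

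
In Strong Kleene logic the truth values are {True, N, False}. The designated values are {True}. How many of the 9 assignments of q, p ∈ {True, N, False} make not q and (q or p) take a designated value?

1

Designated under: (q=False, p=True).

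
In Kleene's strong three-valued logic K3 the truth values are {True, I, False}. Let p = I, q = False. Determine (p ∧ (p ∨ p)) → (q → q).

p ∨ p = I ∨ I = I
p ∧ (p ∨ p) = I ∧ I = I
q → q = False → False = True
(p ∧ (p ∨ p)) → (q → q) = I → True = True

True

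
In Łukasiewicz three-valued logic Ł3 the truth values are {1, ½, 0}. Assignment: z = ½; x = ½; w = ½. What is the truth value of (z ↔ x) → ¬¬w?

z ↔ x = ½ ↔ ½ = 1  [1 − |½−½|]
¬w = ¬½ = ½
¬¬w = ¬½ = ½
(z ↔ x) → ¬¬w = 1 → ½ = ½

½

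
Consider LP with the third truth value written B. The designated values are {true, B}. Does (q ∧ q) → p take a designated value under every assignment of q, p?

No

Countermodel: q=true, p=false gives false, which is not designated.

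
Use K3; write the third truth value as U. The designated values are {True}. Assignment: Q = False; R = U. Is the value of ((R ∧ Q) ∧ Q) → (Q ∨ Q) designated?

R ∧ Q = U ∧ False = False
(R ∧ Q) ∧ Q = False ∧ False = False
Q ∨ Q = False ∨ False = False
((R ∧ Q) ∧ Q) → (Q ∨ Q) = False → False = True
True ∈ {True}.

Yes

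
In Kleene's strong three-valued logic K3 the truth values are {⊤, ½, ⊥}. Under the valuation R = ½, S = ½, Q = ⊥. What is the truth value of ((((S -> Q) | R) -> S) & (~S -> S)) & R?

½

S -> Q = ½ -> ⊥ = ½
(S -> Q) | R = ½ | ½ = ½
((S -> Q) | R) -> S = ½ -> ½ = ½
~S = ~½ = ½
~S -> S = ½ -> ½ = ½
(((S -> Q) | R) -> S) & (~S -> S) = ½ & ½ = ½
((((S -> Q) | R) -> S) & (~S -> S)) & R = ½ & ½ = ½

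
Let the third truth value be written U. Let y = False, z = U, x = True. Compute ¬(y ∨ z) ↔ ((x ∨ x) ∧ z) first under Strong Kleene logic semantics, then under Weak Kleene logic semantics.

In Strong Kleene logic: y ∨ z = False ∨ U = U
¬(y ∨ z) = ¬U = U
x ∨ x = True ∨ True = True
(x ∨ x) ∧ z = True ∧ U = U
¬(y ∨ z) ↔ ((x ∨ x) ∧ z) = U ↔ U = U
In Weak Kleene logic: y ∨ z = False ∨ U = U
¬(y ∨ z) = ¬U = U
x ∨ x = True ∨ True = True
(x ∨ x) ∧ z = True ∧ U = U
¬(y ∨ z) ↔ ((x ∨ x) ∧ z) = U ↔ U = U

U; U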